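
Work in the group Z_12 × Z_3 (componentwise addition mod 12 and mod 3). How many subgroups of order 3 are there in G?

|G| = 36 and 3 | 36, so subgroups of order 3 are possible by Lagrange.
The subgroups of order 3 are: {(0,0), (0,1), (0,2)}; {(0,0), (4,0), (8,0)}; {(0,0), (4,1), (8,2)}; {(0,0), (4,2), (8,1)}.
So G has 4 subgroups of order 3.

4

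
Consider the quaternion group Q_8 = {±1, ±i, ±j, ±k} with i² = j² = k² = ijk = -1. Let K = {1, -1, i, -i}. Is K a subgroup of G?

|K| = 4 divides |G| = 8, consistent with Lagrange.
K contains the identity, every element's inverse is in K, and K is closed under ·: it is a subgroup.
In fact K = ⟨-i⟩.

Yes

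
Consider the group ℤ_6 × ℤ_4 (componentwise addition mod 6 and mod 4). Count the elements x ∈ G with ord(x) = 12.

An element (a,b) has order lcm(ord(a), ord(b)); count pairs with lcm equal to 12.
Enumerating gives 8 such elements.

8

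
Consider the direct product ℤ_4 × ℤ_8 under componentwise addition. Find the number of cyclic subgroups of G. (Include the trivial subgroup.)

A cyclic subgroup of order d is generated by each of its φ(d) elements of order d, so the cyclic subgroups of order d number (#elements of order d)/φ(d).
Cyclic subgroups by order — order 1: 1; order 2: 3; order 4: 6; order 8: 4.
Total: 14.

14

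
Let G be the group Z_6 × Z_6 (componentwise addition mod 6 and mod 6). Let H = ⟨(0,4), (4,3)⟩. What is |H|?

18

|⟨(0,4)⟩| = 3 and |⟨(4,3)⟩| = 6, so |H| is a multiple of lcm(3, 6) = 6 and divides |G| = 36.
Closing under the operation: H = {(0,0), (0,1), (0,2), (0,3), (0,4), (0,5), (2,0), (2,1), (2,2), (2,3), (2,4), (2,5), (4,0), (4,1), (4,2), (4,3), (4,4), (4,5)}, so |H| = 18.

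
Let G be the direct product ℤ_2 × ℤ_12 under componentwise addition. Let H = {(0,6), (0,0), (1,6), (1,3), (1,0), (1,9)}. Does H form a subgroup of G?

No

Closure fails: (1,0) + (1,3) = (0,3) ∉ H. So H is not a subgroup.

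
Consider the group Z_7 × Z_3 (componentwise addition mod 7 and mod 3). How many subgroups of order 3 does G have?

1

|G| = 21 and 3 | 21, so subgroups of order 3 are possible by Lagrange.
The subgroups of order 3 are: {(0,0), (0,1), (0,2)}.
So G has 1 subgroup of order 3.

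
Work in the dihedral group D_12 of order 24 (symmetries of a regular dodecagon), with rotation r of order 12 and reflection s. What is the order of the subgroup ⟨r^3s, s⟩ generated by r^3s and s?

|⟨r^3s⟩| = 2 and |⟨s⟩| = 2, so |H| is a multiple of lcm(2, 2) = 2 and divides |G| = 24.
Closing under the operation: H = {e, r^3, r^6, r^9, s, r^3s, r^6s, r^9s}, so |H| = 8.

8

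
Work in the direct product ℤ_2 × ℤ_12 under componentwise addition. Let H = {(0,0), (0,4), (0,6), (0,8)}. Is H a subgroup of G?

No

Closure fails: (0,4) + (0,6) = (0,10) ∉ H. So H is not a subgroup.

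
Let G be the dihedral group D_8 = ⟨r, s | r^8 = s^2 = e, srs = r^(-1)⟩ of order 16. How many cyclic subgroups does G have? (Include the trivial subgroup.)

Each element a generates a cyclic subgroup ⟨a⟩; distinct elements may generate the same one (a cyclic group of order d has φ(d) generators).
Cyclic subgroups by order — order 1: 1; order 2: 9; order 4: 1; order 8: 1.
Total: 12.

12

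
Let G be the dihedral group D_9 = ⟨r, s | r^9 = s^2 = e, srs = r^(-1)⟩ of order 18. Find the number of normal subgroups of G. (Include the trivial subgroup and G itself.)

4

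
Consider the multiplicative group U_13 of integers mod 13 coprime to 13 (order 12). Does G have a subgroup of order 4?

4 | 12. A subgroup of order 4 is {1, 5, 8, 12}.

Yes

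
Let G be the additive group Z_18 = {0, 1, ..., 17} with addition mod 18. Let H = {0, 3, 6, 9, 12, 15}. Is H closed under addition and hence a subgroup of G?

Yes

|H| = 6 divides |G| = 18, consistent with Lagrange.
H contains the identity, every element's inverse is in H, and H is closed under +: it is a subgroup.
In fact H = ⟨3⟩.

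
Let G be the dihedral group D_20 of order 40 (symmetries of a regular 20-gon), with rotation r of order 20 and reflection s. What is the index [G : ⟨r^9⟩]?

2

|⟨r^9⟩| = 20 and |G| = 40.
By Lagrange, [G : H] = |G|/|H| = 40/20 = 2.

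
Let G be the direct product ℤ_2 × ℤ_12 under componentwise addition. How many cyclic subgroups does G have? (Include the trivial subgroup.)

Each element a generates a cyclic subgroup ⟨a⟩; distinct elements may generate the same one (a cyclic group of order d has φ(d) generators).
Cyclic subgroups by order — order 1: 1; order 2: 3; order 3: 1; order 4: 2; order 6: 3; order 12: 2.
Total: 12.

12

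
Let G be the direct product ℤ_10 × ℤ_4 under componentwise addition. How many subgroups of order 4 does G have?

3

|G| = 40 and 4 | 40, so subgroups of order 4 are possible by Lagrange.
The subgroups of order 4 are: {(0,0), (0,1), (0,2), (0,3)}; {(0,0), (0,2), (5,0), (5,2)}; {(0,0), (0,2), (5,1), (5,3)}.
So G has 3 subgroups of order 4.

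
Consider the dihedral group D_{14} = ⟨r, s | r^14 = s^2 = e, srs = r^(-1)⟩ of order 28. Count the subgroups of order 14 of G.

|G| = 28 and 14 | 28, so subgroups of order 14 are possible by Lagrange.
The subgroups of order 14 are: {e, r, r^2, r^3, r^4, r^5, r^6, r^7, r^8, r^9, r^10, r^11, r^12, r^13}; {e, r^2, r^4, r^6, r^8, r^10, r^12, s, r^2s, r^4s, r^6s, r^8s, r^10s, r^12s}; {e, r^2, r^4, r^6, r^8, r^10, r^12, rs, r^3s, r^5s, r^7s, r^9s, r^11s, r^13s}.
So G has 3 subgroups of order 14.

3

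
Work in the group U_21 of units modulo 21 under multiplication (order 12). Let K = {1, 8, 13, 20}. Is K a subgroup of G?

|K| = 4 divides |G| = 12, consistent with Lagrange.
K contains the identity, every element's inverse is in K, and K is closed under ·: it is a subgroup.

Yes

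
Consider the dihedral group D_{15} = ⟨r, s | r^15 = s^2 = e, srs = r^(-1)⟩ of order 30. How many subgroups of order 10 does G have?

|G| = 30 and 10 | 30, so subgroups of order 10 are possible by Lagrange.
The subgroups of order 10 are: {e, r^3, r^6, r^9, r^12, rs, r^4s, r^7s, r^10s, r^13s}; {e, r^3, r^6, r^9, r^12, r^2s, r^5s, r^8s, r^11s, r^14s}; {e, r^3, r^6, r^9, r^12, s, r^3s, r^6s, r^9s, r^12s}.
So G has 3 subgroups of order 10.

3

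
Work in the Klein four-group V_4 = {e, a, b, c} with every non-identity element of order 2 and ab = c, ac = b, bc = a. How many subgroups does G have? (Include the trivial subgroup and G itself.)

5

|G| = 4, so by Lagrange every subgroup order divides 4. Divisors: 1, 2, 4.
Subgroups by order — order 1: 1; order 2: 3; order 4: 1.
Total: 1 + 3 + 1 = 5.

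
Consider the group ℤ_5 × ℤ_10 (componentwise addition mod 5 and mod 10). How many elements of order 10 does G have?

24

An element (a,b) has order lcm(ord(a), ord(b)); count pairs with lcm equal to 10.
Enumerating gives 24 such elements.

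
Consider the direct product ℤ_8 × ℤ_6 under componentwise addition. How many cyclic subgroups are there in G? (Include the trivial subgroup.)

16

A cyclic subgroup of order d is generated by each of its φ(d) elements of order d, so the cyclic subgroups of order d number (#elements of order d)/φ(d).
Cyclic subgroups by order — order 1: 1; order 2: 3; order 3: 1; order 4: 2; order 6: 3; order 8: 2; order 12: 2; order 24: 2.
Total: 16.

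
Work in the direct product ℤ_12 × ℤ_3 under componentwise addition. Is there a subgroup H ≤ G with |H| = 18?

Yes

18 | 36. A subgroup of order 18 is {(0,0), (0,1), (0,2), (2,0), (2,1), (2,2), (4,0), (4,1), (4,2), (6,0), (6,1), (6,2), (8,0), (8,1), (8,2), (10,0), (10,1), (10,2)}.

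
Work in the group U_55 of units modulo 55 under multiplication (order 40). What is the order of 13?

20

Compute successive powers of 13 mod 55: 13, 4, 52, 16, 43, 9, 7, 36, …; 13^20 ≡ 1 (mod 55).
So |⟨13⟩| = 20.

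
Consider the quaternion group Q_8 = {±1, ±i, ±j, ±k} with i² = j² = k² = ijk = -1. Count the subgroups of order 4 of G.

|G| = 8 and 4 | 8, so subgroups of order 4 are possible by Lagrange.
The subgroups of order 4 are: {1, -1, i, -i}; {1, -1, j, -j}; {1, -1, k, -k}.
So G has 3 subgroups of order 4.

3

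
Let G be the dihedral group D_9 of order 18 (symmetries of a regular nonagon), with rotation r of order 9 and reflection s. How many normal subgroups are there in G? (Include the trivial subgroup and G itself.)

G has 16 subgroups. Checking conjugation-invariance by order — order 1: 1/1 normal; order 2: 0/9 normal; order 3: 1/1 normal; order 6: 0/3 normal; order 9: 1/1 normal; order 18: 1/1 normal.
Total normal subgroups: 4.

4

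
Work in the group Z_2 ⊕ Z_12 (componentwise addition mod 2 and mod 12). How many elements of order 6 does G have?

6

An element (a,b) has order lcm(ord(a), ord(b)); count pairs with lcm equal to 6.
Enumerating gives 6 such elements.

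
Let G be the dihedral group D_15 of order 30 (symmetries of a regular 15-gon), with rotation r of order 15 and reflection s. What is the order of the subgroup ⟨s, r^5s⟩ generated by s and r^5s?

|⟨s⟩| = 2 and |⟨r^5s⟩| = 2, so |H| is a multiple of lcm(2, 2) = 2 and divides |G| = 30.
Closing under the operation: H = {e, r^5, r^10, s, r^5s, r^10s}, so |H| = 6.

6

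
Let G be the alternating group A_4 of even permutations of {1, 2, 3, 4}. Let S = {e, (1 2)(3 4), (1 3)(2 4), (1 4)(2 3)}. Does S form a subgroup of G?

|S| = 4 divides |G| = 12, consistent with Lagrange.
S contains the identity, every element's inverse is in S, and S is closed under ∘: it is a subgroup.

Yes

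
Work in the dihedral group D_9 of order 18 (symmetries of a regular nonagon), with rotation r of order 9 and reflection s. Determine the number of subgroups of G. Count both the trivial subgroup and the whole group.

16

|G| = 18, so by Lagrange every subgroup order divides 18. Divisors: 1, 2, 3, 6, 9, 18.
Subgroups by order — order 1: 1; order 2: 9; order 3: 1; order 6: 3; order 9: 1; order 18: 1.
Total: 1 + 9 + 1 + 3 + 1 + 1 = 16.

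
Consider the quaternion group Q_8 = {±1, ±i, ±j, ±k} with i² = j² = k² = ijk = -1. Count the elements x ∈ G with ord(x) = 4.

The elements of order 4 are: i, -i, j, -j, k, -k.
That's 6.

6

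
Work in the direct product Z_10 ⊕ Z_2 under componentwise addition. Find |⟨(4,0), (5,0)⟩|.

|⟨(4,0)⟩| = 5 and |⟨(5,0)⟩| = 2, so |H| is a multiple of lcm(5, 2) = 10 and divides |G| = 20.
Closing under the operation: H = {(0,0), (1,0), (2,0), (3,0), (4,0), (5,0), (6,0), (7,0), (8,0), (9,0)}, so |H| = 10.

10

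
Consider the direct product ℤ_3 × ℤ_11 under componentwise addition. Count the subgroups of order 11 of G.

1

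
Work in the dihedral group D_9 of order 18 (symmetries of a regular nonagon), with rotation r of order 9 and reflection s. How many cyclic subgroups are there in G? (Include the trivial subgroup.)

12

Group the elements of G by the cyclic subgroup they generate; each cyclic subgroup of order d accounts for φ(d) elements.
Cyclic subgroups by order — order 1: 1; order 2: 9; order 3: 1; order 9: 1.
Total: 12.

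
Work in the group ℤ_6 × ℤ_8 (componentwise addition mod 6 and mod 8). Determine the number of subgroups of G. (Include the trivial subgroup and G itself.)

22

|G| = 48, so by Lagrange every subgroup order divides 48. Divisors: 1, 2, 3, 4, 6, 8, 12, 16, 24, 48.
Subgroups by order — order 1: 1; order 2: 3; order 3: 1; order 4: 3; order 6: 3; order 8: 3; order 12: 3; order 16: 1; order 24: 3; order 48: 1.
Total: 1 + 3 + 1 + 3 + 3 + 3 + 3 + 1 + 3 + 1 = 22.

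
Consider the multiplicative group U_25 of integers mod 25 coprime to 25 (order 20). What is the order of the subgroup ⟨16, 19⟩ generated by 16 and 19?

|⟨16⟩| = 5 and |⟨19⟩| = 10, so |H| is a multiple of lcm(5, 10) = 10 and divides |G| = 20.
Closing under the operation: H = {1, 4, 6, 9, 11, 14, 16, 19, 21, 24}, so |H| = 10.

10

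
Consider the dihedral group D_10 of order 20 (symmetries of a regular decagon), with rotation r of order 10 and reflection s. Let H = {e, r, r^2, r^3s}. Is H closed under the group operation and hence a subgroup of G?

r ∈ H but its inverse r^9 ∉ H, so H is not a subgroup.

No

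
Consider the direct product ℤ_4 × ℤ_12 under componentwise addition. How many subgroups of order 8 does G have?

|G| = 48 and 8 | 48, so subgroups of order 8 are possible by Lagrange.
The subgroups of order 8 are: {(0,0), (0,3), (0,6), (0,9), (2,0), (2,3), (2,6), (2,9)}; {(0,0), (0,6), (1,0), (1,6), (2,0), (2,6), (3,0), (3,6)}; {(0,0), (0,6), (1,3), (1,9), (2,0), (2,6), (3,3), (3,9)}.
So G has 3 subgroups of order 8.

3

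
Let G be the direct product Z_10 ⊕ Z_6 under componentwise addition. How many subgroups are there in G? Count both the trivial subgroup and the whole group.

20

|G| = 60, so by Lagrange every subgroup order divides 60. Divisors: 1, 2, 3, 4, 5, 6, 10, 12, 15, 20, 30, 60.
Subgroups by order — order 1: 1; order 2: 3; order 3: 1; order 4: 1; order 5: 1; order 6: 3; order 10: 3; order 12: 1; order 15: 1; order 20: 1; order 30: 3; order 60: 1.
Total: 1 + 3 + 1 + 1 + 1 + 3 + 3 + 1 + 1 + 1 + 3 + 1 = 20.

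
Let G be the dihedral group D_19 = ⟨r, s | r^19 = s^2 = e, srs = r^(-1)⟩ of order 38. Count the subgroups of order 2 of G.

|G| = 38 and 2 | 38, so subgroups of order 2 are possible by Lagrange.
The subgroups of order 2 are: {e, r^10s}; {e, r^11s}; {e, r^12s}; {e, r^13s}; … (19 in all).
So G has 19 subgroups of order 2.

19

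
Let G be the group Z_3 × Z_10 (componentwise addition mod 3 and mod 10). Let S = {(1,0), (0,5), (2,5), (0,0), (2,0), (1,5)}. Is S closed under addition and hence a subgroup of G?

Yes

|S| = 6 divides |G| = 30, consistent with Lagrange.
S contains the identity, every element's inverse is in S, and S is closed under +: it is a subgroup.
In fact S = ⟨(1,5)⟩.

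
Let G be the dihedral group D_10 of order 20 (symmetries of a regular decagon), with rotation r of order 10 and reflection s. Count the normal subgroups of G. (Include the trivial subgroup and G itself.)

7

G has 22 subgroups. Checking conjugation-invariance by order — order 1: 1/1 normal; order 2: 1/11 normal; order 4: 0/5 normal; order 5: 1/1 normal; order 10: 3/3 normal; order 20: 1/1 normal.
Total normal subgroups: 7.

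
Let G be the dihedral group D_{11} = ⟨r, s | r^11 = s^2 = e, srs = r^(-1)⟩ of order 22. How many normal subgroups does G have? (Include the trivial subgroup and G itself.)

3

G has 14 subgroups. Checking conjugation-invariance by order — order 1: 1/1 normal; order 2: 0/11 normal; order 11: 1/1 normal; order 22: 1/1 normal.
Total normal subgroups: 3.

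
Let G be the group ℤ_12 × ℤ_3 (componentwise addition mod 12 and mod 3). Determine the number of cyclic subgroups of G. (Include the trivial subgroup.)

A cyclic subgroup of order d is generated by each of its φ(d) elements of order d, so the cyclic subgroups of order d number (#elements of order d)/φ(d).
Cyclic subgroups by order — order 1: 1; order 2: 1; order 3: 4; order 4: 1; order 6: 4; order 12: 4.
Total: 15.

15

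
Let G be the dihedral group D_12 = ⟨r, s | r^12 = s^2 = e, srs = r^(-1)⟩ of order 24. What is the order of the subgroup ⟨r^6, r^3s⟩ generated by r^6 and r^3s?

4

|⟨r^6⟩| = 2 and |⟨r^3s⟩| = 2, so |H| is a multiple of lcm(2, 2) = 2 and divides |G| = 24.
Closing under the operation: H = {e, r^6, r^3s, r^9s}, so |H| = 4.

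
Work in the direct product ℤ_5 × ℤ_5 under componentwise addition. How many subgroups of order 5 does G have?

6

|G| = 25 and 5 | 25, so subgroups of order 5 are possible by Lagrange.
The subgroups of order 5 are: {(0,0), (0,1), (0,2), (0,3), (0,4)}; {(0,0), (1,0), (2,0), (3,0), (4,0)}; {(0,0), (1,1), (2,2), (3,3), (4,4)}; {(0,0), (1,2), (2,4), (3,1), (4,3)}; … (6 in all).
So G has 6 subgroups of order 5.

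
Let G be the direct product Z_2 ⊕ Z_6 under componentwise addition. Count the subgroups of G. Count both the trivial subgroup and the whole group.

10

|G| = 12, so by Lagrange every subgroup order divides 12. Divisors: 1, 2, 3, 4, 6, 12.
Subgroups by order — order 1: 1; order 2: 3; order 3: 1; order 4: 1; order 6: 3; order 12: 1.
Total: 1 + 3 + 1 + 1 + 3 + 1 = 10.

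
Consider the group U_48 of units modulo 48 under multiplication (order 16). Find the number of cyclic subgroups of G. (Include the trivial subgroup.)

A cyclic subgroup of order d is generated by each of its φ(d) elements of order d, so the cyclic subgroups of order d number (#elements of order d)/φ(d).
Cyclic subgroups by order — order 1: 1; order 2: 7; order 4: 4.
Total: 12.

12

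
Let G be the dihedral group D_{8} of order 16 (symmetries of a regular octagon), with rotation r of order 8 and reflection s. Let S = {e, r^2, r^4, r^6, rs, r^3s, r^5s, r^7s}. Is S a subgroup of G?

Yes

|S| = 8 divides |G| = 16, consistent with Lagrange.
S contains the identity, every element's inverse is in S, and S is closed under ·: it is a subgroup.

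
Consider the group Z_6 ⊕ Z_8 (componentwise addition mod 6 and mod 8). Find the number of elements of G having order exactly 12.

8

An element (a,b) has order lcm(ord(a), ord(b)); count pairs with lcm equal to 12.
Enumerating gives 8 such elements.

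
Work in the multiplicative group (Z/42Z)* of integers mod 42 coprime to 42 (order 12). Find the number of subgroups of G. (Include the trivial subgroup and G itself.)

|G| = 12, so by Lagrange every subgroup order divides 12. Divisors: 1, 2, 3, 4, 6, 12.
Subgroups by order — order 1: 1; order 2: 3; order 3: 1; order 4: 1; order 6: 3; order 12: 1.
Total: 1 + 3 + 1 + 1 + 3 + 1 = 10.

10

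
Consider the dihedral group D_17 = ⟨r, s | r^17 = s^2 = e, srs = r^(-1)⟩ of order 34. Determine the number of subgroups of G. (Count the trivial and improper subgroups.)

|G| = 34, so by Lagrange every subgroup order divides 34. Divisors: 1, 2, 17, 34.
Subgroups by order — order 1: 1; order 2: 17; order 17: 1; order 34: 1.
Total: 1 + 17 + 1 + 1 = 20.

20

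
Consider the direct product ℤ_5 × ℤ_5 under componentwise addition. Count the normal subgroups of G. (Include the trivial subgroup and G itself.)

G is abelian, so every subgroup is normal.
G has 8 subgroups in total, hence 8 normal subgroups.

8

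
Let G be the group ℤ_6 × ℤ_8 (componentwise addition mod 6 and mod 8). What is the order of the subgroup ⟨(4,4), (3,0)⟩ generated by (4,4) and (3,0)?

12

|⟨(4,4)⟩| = 6 and |⟨(3,0)⟩| = 2, so |H| is a multiple of lcm(6, 2) = 6 and divides |G| = 48.
Closing under the operation: H = {(0,0), (0,4), (1,0), (1,4), (2,0), (2,4), (3,0), (3,4), (4,0), (4,4), (5,0), (5,4)}, so |H| = 12.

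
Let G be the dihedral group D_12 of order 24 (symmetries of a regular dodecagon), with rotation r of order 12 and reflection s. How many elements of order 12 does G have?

4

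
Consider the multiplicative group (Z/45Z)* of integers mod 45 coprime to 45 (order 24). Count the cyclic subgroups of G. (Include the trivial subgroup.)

Each element a generates a cyclic subgroup ⟨a⟩; distinct elements may generate the same one (a cyclic group of order d has φ(d) generators).
Cyclic subgroups by order — order 1: 1; order 2: 3; order 3: 1; order 4: 2; order 6: 3; order 12: 2.
Total: 12.

12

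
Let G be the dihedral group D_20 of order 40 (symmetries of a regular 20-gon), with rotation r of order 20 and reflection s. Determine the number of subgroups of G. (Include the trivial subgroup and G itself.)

|G| = 40, so by Lagrange every subgroup order divides 40. Divisors: 1, 2, 4, 5, 8, 10, 20, 40.
Subgroups by order — order 1: 1; order 2: 21; order 4: 11; order 5: 1; order 8: 5; order 10: 5; order 20: 3; order 40: 1.
Total: 1 + 21 + 11 + 1 + 5 + 5 + 3 + 1 = 48.

48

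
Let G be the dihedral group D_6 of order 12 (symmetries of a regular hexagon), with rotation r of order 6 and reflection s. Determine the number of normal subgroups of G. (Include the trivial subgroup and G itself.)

7

G has 16 subgroups. Checking conjugation-invariance by order — order 1: 1/1 normal; order 2: 1/7 normal; order 3: 1/1 normal; order 4: 0/3 normal; order 6: 3/3 normal; order 12: 1/1 normal.
Total normal subgroups: 7.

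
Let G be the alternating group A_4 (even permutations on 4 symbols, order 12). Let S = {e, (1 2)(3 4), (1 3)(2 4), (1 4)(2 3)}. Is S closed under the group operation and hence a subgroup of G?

Yes

|S| = 4 divides |G| = 12, consistent with Lagrange.
S contains the identity, every element's inverse is in S, and S is closed under ∘: it is a subgroup.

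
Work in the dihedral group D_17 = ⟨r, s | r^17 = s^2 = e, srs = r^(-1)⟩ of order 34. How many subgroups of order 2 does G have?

|G| = 34 and 2 | 34, so subgroups of order 2 are possible by Lagrange.
The subgroups of order 2 are: {e, r^10s}; {e, r^11s}; {e, r^12s}; {e, r^13s}; … (17 in all).
So G has 17 subgroups of order 2.

17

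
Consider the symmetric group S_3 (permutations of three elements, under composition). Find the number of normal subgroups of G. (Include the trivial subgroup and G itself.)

3

G has 6 subgroups. Checking conjugation-invariance by order — order 1: 1/1 normal; order 2: 0/3 normal; order 3: 1/1 normal; order 6: 1/1 normal.
Total normal subgroups: 3.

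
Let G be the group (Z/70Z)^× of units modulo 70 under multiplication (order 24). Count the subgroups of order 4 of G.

3

|G| = 24 and 4 | 24, so subgroups of order 4 are possible by Lagrange.
The subgroups of order 4 are: {1, 13, 27, 29}; {1, 29, 41, 69}; {1, 29, 43, 57}.
So G has 3 subgroups of order 4.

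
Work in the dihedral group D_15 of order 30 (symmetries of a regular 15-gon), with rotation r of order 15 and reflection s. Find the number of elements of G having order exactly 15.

The elements of order 15 are: r, r^2, r^4, r^7, r^8, r^11, r^13, r^14.
That's 8.

8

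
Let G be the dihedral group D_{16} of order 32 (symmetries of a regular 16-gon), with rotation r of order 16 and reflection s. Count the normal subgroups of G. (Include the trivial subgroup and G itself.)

G has 36 subgroups. Checking conjugation-invariance by order — order 1: 1/1 normal; order 2: 1/17 normal; order 4: 1/9 normal; order 8: 1/5 normal; order 16: 3/3 normal; order 32: 1/1 normal.
Total normal subgroups: 8.

8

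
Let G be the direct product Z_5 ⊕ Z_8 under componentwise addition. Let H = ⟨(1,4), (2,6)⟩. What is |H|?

|⟨(1,4)⟩| = 10 and |⟨(2,6)⟩| = 20, so |H| is a multiple of lcm(10, 20) = 20 and divides |G| = 40.
Closing under the operation: H = {(0,0), (0,2), (0,4), (0,6), (1,0), (1,2), (1,4), (1,6), (2,0), (2,2), (2,4), (2,6), (3,0), (3,2), (3,4), (3,6), (4,0), (4,2), (4,4), (4,6)}, so |H| = 20.

20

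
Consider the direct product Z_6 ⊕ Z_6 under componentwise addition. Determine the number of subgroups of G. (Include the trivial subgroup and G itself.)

|G| = 36, so by Lagrange every subgroup order divides 36. Divisors: 1, 2, 3, 4, 6, 9, 12, 18, 36.
Subgroups by order — order 1: 1; order 2: 3; order 3: 4; order 4: 1; order 6: 12; order 9: 1; order 12: 4; order 18: 3; order 36: 1.
Total: 1 + 3 + 4 + 1 + 12 + 1 + 4 + 3 + 1 = 30.

30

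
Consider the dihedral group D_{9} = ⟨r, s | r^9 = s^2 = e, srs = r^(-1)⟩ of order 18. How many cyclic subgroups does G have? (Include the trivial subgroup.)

12

Each element a generates a cyclic subgroup ⟨a⟩; distinct elements may generate the same one (a cyclic group of order d has φ(d) generators).
Cyclic subgroups by order — order 1: 1; order 2: 9; order 3: 1; order 9: 1.
Total: 12.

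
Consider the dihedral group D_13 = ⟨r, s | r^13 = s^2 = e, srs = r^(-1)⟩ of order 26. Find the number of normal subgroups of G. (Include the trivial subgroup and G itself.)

3

G has 16 subgroups. Checking conjugation-invariance by order — order 1: 1/1 normal; order 2: 0/13 normal; order 13: 1/1 normal; order 26: 1/1 normal.
Total normal subgroups: 3.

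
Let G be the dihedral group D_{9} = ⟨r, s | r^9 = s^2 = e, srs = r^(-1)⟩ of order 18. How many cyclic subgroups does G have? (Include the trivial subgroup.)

12

Each element a generates a cyclic subgroup ⟨a⟩; distinct elements may generate the same one (a cyclic group of order d has φ(d) generators).
Cyclic subgroups by order — order 1: 1; order 2: 9; order 3: 1; order 9: 1.
Total: 12.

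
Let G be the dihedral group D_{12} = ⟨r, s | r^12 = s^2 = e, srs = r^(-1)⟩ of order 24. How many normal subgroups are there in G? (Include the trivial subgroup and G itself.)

9

G has 34 subgroups. Checking conjugation-invariance by order — order 1: 1/1 normal; order 2: 1/13 normal; order 3: 1/1 normal; order 4: 1/7 normal; order 6: 1/5 normal; order 8: 0/3 normal; order 12: 3/3 normal; order 24: 1/1 normal.
Total normal subgroups: 9.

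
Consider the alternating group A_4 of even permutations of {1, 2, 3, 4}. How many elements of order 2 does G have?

The elements of order 2 are: (1 2)(3 4), (1 3)(2 4), (1 4)(2 3).
That's 3.

3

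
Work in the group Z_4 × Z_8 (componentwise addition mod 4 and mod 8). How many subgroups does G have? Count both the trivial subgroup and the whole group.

|G| = 32, so by Lagrange every subgroup order divides 32. Divisors: 1, 2, 4, 8, 16, 32.
Subgroups by order — order 1: 1; order 2: 3; order 4: 7; order 8: 7; order 16: 3; order 32: 1.
Total: 1 + 3 + 7 + 7 + 3 + 1 = 22.

22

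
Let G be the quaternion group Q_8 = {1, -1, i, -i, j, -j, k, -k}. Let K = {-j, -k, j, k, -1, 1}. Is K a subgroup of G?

No

|K| = 6 does not divide |G| = 8, so by Lagrange K is not a subgroup.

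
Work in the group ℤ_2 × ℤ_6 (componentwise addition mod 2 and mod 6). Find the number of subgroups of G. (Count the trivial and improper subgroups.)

|G| = 12, so by Lagrange every subgroup order divides 12. Divisors: 1, 2, 3, 4, 6, 12.
Subgroups by order — order 1: 1; order 2: 3; order 3: 1; order 4: 1; order 6: 3; order 12: 1.
Total: 1 + 3 + 1 + 1 + 3 + 1 = 10.

10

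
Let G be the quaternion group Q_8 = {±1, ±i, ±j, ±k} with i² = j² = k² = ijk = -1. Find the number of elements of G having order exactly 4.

6

The elements of order 4 are: i, -i, j, -j, k, -k.
That's 6.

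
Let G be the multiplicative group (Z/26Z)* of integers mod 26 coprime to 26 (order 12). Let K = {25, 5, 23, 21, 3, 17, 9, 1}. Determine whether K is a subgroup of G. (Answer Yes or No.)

|K| = 8 does not divide |G| = 12, so by Lagrange K is not a subgroup.

No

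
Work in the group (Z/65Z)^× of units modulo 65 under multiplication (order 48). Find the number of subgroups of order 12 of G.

|G| = 48 and 12 | 48, so subgroups of order 12 are possible by Lagrange.
The subgroups of order 12 are: {1, 6, 11, 16, 21, 31, 36, 41, 46, 51, 56, 61}; {1, 9, 12, 14, 16, 17, 23, 29, 38, 43, 61, 62}; {1, 3, 9, 14, 16, 22, 27, 29, 42, 48, 53, 61}; {1, 4, 9, 14, 16, 29, 36, 49, 51, 56, 61, 64}; … (7 in all).
So G has 7 subgroups of order 12.

7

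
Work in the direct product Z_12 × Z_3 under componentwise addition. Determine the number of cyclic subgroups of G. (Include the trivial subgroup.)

Each element a generates a cyclic subgroup ⟨a⟩; distinct elements may generate the same one (a cyclic group of order d has φ(d) generators).
Cyclic subgroups by order — order 1: 1; order 2: 1; order 3: 4; order 4: 1; order 6: 4; order 12: 4.
Total: 15.

15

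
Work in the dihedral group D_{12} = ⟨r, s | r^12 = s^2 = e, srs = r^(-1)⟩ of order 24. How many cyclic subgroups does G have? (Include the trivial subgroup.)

18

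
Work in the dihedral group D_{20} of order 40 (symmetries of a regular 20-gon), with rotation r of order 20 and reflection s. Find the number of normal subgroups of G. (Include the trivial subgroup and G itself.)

G has 48 subgroups. Checking conjugation-invariance by order — order 1: 1/1 normal; order 2: 1/21 normal; order 4: 1/11 normal; order 5: 1/1 normal; order 8: 0/5 normal; order 10: 1/5 normal; order 20: 3/3 normal; order 40: 1/1 normal.
Total normal subgroups: 9.

9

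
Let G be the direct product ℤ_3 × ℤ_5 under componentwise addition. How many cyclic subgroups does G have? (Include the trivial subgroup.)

A cyclic subgroup of order d is generated by each of its φ(d) elements of order d, so the cyclic subgroups of order d number (#elements of order d)/φ(d).
Cyclic subgroups by order — order 1: 1; order 3: 1; order 5: 1; order 15: 1.
Total: 4.

4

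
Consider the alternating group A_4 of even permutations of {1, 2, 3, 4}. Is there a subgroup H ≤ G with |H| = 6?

No

6 | 12, so Lagrange does not rule it out; but checking all subgroups of G, none has order 6.
(A_4 is the standard example that the converse of Lagrange fails.)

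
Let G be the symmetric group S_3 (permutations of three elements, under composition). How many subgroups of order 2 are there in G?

|G| = 6 and 2 | 6, so subgroups of order 2 are possible by Lagrange.
The subgroups of order 2 are: {e, (1 2)}; {e, (1 3)}; {e, (2 3)}.
So G has 3 subgroups of order 2.

3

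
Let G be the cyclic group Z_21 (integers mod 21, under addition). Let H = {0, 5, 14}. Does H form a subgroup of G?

No

5 ∈ H but its inverse 16 ∉ H, so H is not a subgroup.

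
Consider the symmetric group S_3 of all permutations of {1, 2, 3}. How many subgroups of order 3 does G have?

1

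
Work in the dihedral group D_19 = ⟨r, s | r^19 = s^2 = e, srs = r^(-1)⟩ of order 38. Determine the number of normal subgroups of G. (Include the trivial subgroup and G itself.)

3

G has 22 subgroups. Checking conjugation-invariance by order — order 1: 1/1 normal; order 2: 0/19 normal; order 19: 1/1 normal; order 38: 1/1 normal.
Total normal subgroups: 3.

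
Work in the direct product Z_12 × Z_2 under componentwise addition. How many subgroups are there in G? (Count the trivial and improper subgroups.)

|G| = 24, so by Lagrange every subgroup order divides 24. Divisors: 1, 2, 3, 4, 6, 8, 12, 24.
Subgroups by order — order 1: 1; order 2: 3; order 3: 1; order 4: 3; order 6: 3; order 8: 1; order 12: 3; order 24: 1.
Total: 1 + 3 + 1 + 3 + 3 + 1 + 3 + 1 = 16.

16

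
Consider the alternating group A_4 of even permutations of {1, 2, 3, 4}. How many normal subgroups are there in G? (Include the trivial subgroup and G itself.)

G has 10 subgroups. Checking conjugation-invariance by order — order 1: 1/1 normal; order 2: 0/3 normal; order 3: 0/4 normal; order 4: 1/1 normal; order 12: 1/1 normal.
Total normal subgroups: 3.

3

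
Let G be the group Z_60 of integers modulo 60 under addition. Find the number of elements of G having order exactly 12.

In a cyclic group of order 60, the number of elements of order d (for d | 60) is φ(d).
φ(12) = 4.

4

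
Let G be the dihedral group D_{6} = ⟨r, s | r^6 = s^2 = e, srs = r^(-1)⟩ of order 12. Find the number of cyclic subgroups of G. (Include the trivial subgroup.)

Group the elements of G by the cyclic subgroup they generate; each cyclic subgroup of order d accounts for φ(d) elements.
Cyclic subgroups by order — order 1: 1; order 2: 7; order 3: 1; order 6: 1.
Total: 10.

10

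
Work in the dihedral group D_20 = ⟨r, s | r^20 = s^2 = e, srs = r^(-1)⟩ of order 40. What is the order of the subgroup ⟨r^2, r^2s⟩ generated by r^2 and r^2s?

|⟨r^2⟩| = 10 and |⟨r^2s⟩| = 2, so |H| is a multiple of lcm(10, 2) = 10 and divides |G| = 40.
Closing under the operation: H = {e, r^2, r^4, r^6, r^8, r^10, r^12, r^14, r^16, r^18, s, r^2s, r^4s, r^6s, r^8s, r^10s, r^12s, r^14s, r^16s, r^18s}, so |H| = 20.

20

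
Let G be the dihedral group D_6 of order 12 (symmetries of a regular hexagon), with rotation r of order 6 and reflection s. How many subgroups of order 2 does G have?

|G| = 12 and 2 | 12, so subgroups of order 2 are possible by Lagrange.
The subgroups of order 2 are: {e, r^2s}; {e, r^3}; {e, r^3s}; {e, r^4s}; … (7 in all).
So G has 7 subgroups of order 2.

7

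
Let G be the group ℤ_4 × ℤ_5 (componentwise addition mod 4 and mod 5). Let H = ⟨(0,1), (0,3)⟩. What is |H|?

5

|⟨(0,1)⟩| = 5 and |⟨(0,3)⟩| = 5, so |H| is a multiple of lcm(5, 5) = 5 and divides |G| = 20.
Closing under the operation: H = {(0,0), (0,1), (0,2), (0,3), (0,4)}, so |H| = 5.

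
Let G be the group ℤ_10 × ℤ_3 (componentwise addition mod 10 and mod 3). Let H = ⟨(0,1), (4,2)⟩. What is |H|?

15

|⟨(0,1)⟩| = 3 and |⟨(4,2)⟩| = 15, so |H| is a multiple of lcm(3, 15) = 15 and divides |G| = 30.
Closing under the operation: H = {(0,0), (0,1), (0,2), (2,0), (2,1), (2,2), (4,0), (4,1), (4,2), (6,0), (6,1), (6,2), (8,0), (8,1), (8,2)}, so |H| = 15.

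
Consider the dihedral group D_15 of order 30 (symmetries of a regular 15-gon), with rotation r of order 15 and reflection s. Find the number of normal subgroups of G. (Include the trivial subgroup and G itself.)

5

G has 28 subgroups. Checking conjugation-invariance by order — order 1: 1/1 normal; order 2: 0/15 normal; order 3: 1/1 normal; order 5: 1/1 normal; order 6: 0/5 normal; order 10: 0/3 normal; order 15: 1/1 normal; order 30: 1/1 normal.
Total normal subgroups: 5.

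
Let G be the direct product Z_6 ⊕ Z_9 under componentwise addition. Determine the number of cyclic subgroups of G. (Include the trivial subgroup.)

16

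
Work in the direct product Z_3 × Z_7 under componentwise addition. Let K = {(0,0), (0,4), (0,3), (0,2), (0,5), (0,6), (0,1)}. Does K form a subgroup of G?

|K| = 7 divides |G| = 21, consistent with Lagrange.
K contains the identity, every element's inverse is in K, and K is closed under +: it is a subgroup.
In fact K = ⟨(0,1)⟩.

Yes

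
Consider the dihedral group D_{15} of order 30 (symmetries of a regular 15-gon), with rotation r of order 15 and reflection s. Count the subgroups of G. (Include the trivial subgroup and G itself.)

28

|G| = 30, so by Lagrange every subgroup order divides 30. Divisors: 1, 2, 3, 5, 6, 10, 15, 30.
Subgroups by order — order 1: 1; order 2: 15; order 3: 1; order 5: 1; order 6: 5; order 10: 3; order 15: 1; order 30: 1.
Total: 1 + 15 + 1 + 1 + 5 + 3 + 1 + 1 = 28.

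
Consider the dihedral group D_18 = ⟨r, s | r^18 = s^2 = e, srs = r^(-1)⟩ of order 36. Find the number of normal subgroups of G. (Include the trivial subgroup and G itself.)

G has 45 subgroups. Checking conjugation-invariance by order — order 1: 1/1 normal; order 2: 1/19 normal; order 3: 1/1 normal; order 4: 0/9 normal; order 6: 1/7 normal; order 9: 1/1 normal; order 12: 0/3 normal; order 18: 3/3 normal; order 36: 1/1 normal.
Total normal subgroups: 9.

9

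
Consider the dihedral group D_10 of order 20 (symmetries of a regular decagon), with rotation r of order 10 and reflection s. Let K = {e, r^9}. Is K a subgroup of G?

No

r^9 ∈ K but its inverse r ∉ K, so K is not a subgroup.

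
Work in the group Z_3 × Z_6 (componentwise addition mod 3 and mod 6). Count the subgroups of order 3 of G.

4

|G| = 18 and 3 | 18, so subgroups of order 3 are possible by Lagrange.
The subgroups of order 3 are: {(0,0), (0,2), (0,4)}; {(0,0), (1,0), (2,0)}; {(0,0), (1,2), (2,4)}; {(0,0), (1,4), (2,2)}.
So G has 4 subgroups of order 3.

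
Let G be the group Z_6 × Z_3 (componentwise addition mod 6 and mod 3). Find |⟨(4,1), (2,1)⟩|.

9

|⟨(4,1)⟩| = 3 and |⟨(2,1)⟩| = 3, so |H| is a multiple of lcm(3, 3) = 3 and divides |G| = 18.
Closing under the operation: H = {(0,0), (0,1), (0,2), (2,0), (2,1), (2,2), (4,0), (4,1), (4,2)}, so |H| = 9.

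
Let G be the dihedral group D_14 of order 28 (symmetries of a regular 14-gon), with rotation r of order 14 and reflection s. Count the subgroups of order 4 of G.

7

|G| = 28 and 4 | 28, so subgroups of order 4 are possible by Lagrange.
The subgroups of order 4 are: {e, r^7, r^3s, r^10s}; {e, r^7, r^4s, r^11s}; {e, r^7, r^5s, r^12s}; {e, r^7, r^6s, r^13s}; … (7 in all).
So G has 7 subgroups of order 4.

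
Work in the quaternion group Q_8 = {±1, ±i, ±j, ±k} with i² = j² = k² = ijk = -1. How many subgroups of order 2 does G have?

|G| = 8 and 2 | 8, so subgroups of order 2 are possible by Lagrange.
The subgroups of order 2 are: {1, -1}.
So G has 1 subgroup of order 2.

1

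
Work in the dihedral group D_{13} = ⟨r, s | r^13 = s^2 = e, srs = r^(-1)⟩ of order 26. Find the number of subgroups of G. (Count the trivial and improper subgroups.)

16

|G| = 26, so by Lagrange every subgroup order divides 26. Divisors: 1, 2, 13, 26.
Subgroups by order — order 1: 1; order 2: 13; order 13: 1; order 26: 1.
Total: 1 + 13 + 1 + 1 = 16.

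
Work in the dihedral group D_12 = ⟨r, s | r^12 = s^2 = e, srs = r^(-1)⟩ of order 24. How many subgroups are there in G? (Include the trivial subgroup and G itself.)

34

|G| = 24, so by Lagrange every subgroup order divides 24. Divisors: 1, 2, 3, 4, 6, 8, 12, 24.
Subgroups by order — order 1: 1; order 2: 13; order 3: 1; order 4: 7; order 6: 5; order 8: 3; order 12: 3; order 24: 1.
Total: 1 + 13 + 1 + 7 + 5 + 3 + 3 + 1 = 34.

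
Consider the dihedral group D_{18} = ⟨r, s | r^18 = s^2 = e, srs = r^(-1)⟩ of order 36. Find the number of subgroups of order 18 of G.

3

|G| = 36 and 18 | 36, so subgroups of order 18 are possible by Lagrange.
The subgroups of order 18 are: {e, r, r^2, r^3, r^4, r^5, r^6, r^7, r^8, r^9, r^10, r^11, r^12, r^13, r^14, r^15, r^16, r^17}; {e, r^2, r^4, r^6, r^8, r^10, r^12, r^14, r^16, s, r^2s, r^4s, r^6s, r^8s, r^10s, r^12s, r^14s, r^16s}; {e, r^2, r^4, r^6, r^8, r^10, r^12, r^14, r^16, rs, r^3s, r^5s, r^7s, r^9s, r^11s, r^13s, r^15s, r^17s}.
So G has 3 subgroups of order 18.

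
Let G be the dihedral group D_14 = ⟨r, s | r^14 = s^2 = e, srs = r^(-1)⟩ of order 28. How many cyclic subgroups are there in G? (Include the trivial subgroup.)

Each element a generates a cyclic subgroup ⟨a⟩; distinct elements may generate the same one (a cyclic group of order d has φ(d) generators).
Cyclic subgroups by order — order 1: 1; order 2: 15; order 7: 1; order 14: 1.
Total: 18.

18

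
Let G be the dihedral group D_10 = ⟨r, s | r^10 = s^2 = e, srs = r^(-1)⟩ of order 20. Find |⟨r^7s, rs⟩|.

10

|⟨r^7s⟩| = 2 and |⟨rs⟩| = 2, so |H| is a multiple of lcm(2, 2) = 2 and divides |G| = 20.
Closing under the operation: H = {e, r^2, r^4, r^6, r^8, rs, r^3s, r^5s, r^7s, r^9s}, so |H| = 10.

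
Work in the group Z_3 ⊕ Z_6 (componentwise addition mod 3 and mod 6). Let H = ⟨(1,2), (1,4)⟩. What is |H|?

|⟨(1,2)⟩| = 3 and |⟨(1,4)⟩| = 3, so |H| is a multiple of lcm(3, 3) = 3 and divides |G| = 18.
Closing under the operation: H = {(0,0), (0,2), (0,4), (1,0), (1,2), (1,4), (2,0), (2,2), (2,4)}, so |H| = 9.

9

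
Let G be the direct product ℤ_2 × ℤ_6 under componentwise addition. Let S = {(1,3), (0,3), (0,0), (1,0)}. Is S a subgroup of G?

Yes

|S| = 4 divides |G| = 12, consistent with Lagrange.
S contains the identity, every element's inverse is in S, and S is closed under +: it is a subgroup.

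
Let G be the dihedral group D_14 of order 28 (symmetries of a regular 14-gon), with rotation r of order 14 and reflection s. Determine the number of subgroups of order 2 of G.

15

|G| = 28 and 2 | 28, so subgroups of order 2 are possible by Lagrange.
The subgroups of order 2 are: {e, r^10s}; {e, r^11s}; {e, r^12s}; {e, r^13s}; … (15 in all).
So G has 15 subgroups of order 2.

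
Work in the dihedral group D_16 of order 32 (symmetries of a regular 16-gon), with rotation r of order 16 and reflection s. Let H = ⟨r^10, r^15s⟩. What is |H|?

16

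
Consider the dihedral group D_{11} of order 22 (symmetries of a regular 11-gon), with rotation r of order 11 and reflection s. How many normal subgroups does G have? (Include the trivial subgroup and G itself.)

3

G has 14 subgroups. Checking conjugation-invariance by order — order 1: 1/1 normal; order 2: 0/11 normal; order 11: 1/1 normal; order 22: 1/1 normal.
Total normal subgroups: 3.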